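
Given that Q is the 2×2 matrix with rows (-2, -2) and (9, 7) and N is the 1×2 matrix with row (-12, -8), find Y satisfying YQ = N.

Y = [[-3, -2]]

Right-multiplying both sides by Q⁻¹ gives Y = NQ⁻¹.
det Q = 4; the adjugate gives Q⁻¹ = [[7/4, 1/2], [-9/4, -1/2]].
Y = NQ⁻¹ = [[-12, -8]] · [[7/4, 1/2], [-9/4, -1/2]] = [[-3, -2]].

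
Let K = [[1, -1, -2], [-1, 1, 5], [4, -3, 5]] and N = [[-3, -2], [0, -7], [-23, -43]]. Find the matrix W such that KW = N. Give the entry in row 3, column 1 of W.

Since K multiplies W on the left, W = K⁻¹N.
det K = -3, so K⁻¹ = [[-20/3, -11/3, 1], [-25/3, -13/3, 1], [1/3, 1/3, 0]].
W = K⁻¹N = [[-20/3, -11/3, 1], [-25/3, -13/3, 1], [1/3, 1/3, 0]] · [[-3, -2], [0, -7], [-23, -43]] = [[-3, -4], [2, 4], [-1, -3]].

-1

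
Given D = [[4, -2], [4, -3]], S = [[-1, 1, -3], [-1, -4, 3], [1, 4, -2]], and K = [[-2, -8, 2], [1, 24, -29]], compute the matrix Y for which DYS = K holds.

Y = D⁻¹KS⁻¹ (apply D⁻¹ on the left and S⁻¹ on the right).
det D = -4; the adjugate gives D⁻¹ = [[3/4, -1/2], [1, -1]].
det S = 5, so S⁻¹ = [[-4/5, -2, -9/5], [1/5, 1, 6/5], [0, 1, 1]].
D⁻¹K = [[-2, -18, 16], [-3, -32, 31]].
Y = (D⁻¹K)S⁻¹ = [[-2, 2, -2], [-4, 5, -2]].

Y = [[-2, 2, -2], [-4, 5, -2]]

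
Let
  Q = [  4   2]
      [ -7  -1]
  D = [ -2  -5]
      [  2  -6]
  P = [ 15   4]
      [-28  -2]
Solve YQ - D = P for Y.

YQ = P + D = [[13, -1], [-26, -8]].
Since Q sits to the right of Y, Y = (P + D)Q⁻¹.
Q has determinant 10; Q⁻¹ = [[-1/10, -1/5], [7/10, 2/5]].
Y = (P + D)Q⁻¹ = [[-2, -3], [-3, 2]].

Y = [[-2, -3], [-3, 2]]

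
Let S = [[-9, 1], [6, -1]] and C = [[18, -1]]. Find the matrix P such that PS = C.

P = [[-4, -3]]

Since S sits to the right of P, P = CS⁻¹.
S has determinant 3; S⁻¹ = [[-1/3, -1/3], [-2, -3]].
P = CS⁻¹ = [[18, -1]] · [[-1/3, -1/3], [-2, -3]] = [[-4, -3]].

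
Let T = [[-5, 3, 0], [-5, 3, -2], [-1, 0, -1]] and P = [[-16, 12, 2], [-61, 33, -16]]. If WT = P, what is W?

Since T sits to the right of W, W = PT⁻¹.
T has determinant 6; T⁻¹ = [[-1/2, 1/2, -1], [-1/2, 5/6, -5/3], [1/2, -1/2, 0]].
W = PT⁻¹ = [[-16, 12, 2], [-61, 33, -16]] · [[-1/2, 1/2, -1], [-1/2, 5/6, -5/3], [1/2, -1/2, 0]] = [[3, 1, -4], [6, 5, 6]].

W = [[3, 1, -4], [6, 5, 6]]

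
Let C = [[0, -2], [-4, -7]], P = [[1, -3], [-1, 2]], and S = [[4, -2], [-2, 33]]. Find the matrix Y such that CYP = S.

Y = C⁻¹SP⁻¹ (apply C⁻¹ on the left and P⁻¹ on the right).
det C = -8, so C⁻¹ = [[7/8, -1/4], [-1/2, 0]].
det P = -1, so P⁻¹ = [[-2, -3], [-1, -1]].
C⁻¹S = [[4, -10], [-2, 1]].
Y = (C⁻¹S)P⁻¹ = [[2, -2], [3, 5]].

Y = [[2, -2], [3, 5]]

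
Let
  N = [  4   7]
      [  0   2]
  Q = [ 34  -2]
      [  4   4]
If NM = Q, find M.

M = [[5, -4], [2, 2]]

Since N multiplies M on the left, M = N⁻¹Q.
det N = 8, so N⁻¹ = [[1/4, -7/8], [0, 1/2]].
M = N⁻¹Q = [[1/4, -7/8], [0, 1/2]] · [[34, -2], [4, 4]] = [[5, -4], [2, 2]].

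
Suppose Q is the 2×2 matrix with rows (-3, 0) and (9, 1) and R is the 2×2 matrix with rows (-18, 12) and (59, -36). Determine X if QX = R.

X = [[6, -4], [5, 0]]

Left-multiplying both sides by Q⁻¹ gives X = Q⁻¹R.
det Q = -3; the adjugate gives Q⁻¹ = [[-1/3, 0], [3, 1]].
X = Q⁻¹R = [[-1/3, 0], [3, 1]] · [[-18, 12], [59, -36]] = [[6, -4], [5, 0]].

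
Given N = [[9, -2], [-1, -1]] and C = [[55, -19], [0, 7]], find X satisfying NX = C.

Left-multiplying both sides by N⁻¹ gives X = N⁻¹C.
det N = -11, so N⁻¹ = [[1/11, -2/11], [-1/11, -9/11]].
X = N⁻¹C = [[1/11, -2/11], [-1/11, -9/11]] · [[55, -19], [0, 7]] = [[5, -3], [-5, -4]].

X = [[5, -3], [-5, -4]]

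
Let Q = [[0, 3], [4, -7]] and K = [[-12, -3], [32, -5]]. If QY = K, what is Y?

Y = [[1, -3], [-4, -1]]

Left-multiplying both sides by Q⁻¹ gives Y = Q⁻¹K.
det Q = -12; the adjugate gives Q⁻¹ = [[7/12, 1/4], [1/3, 0]].
Y = Q⁻¹K = [[7/12, 1/4], [1/3, 0]] · [[-12, -3], [32, -5]] = [[1, -3], [-4, -1]].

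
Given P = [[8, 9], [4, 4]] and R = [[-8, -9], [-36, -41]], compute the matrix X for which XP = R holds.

X = [[-1, 0], [-5, 1]]

Since P sits to the right of X, X = RP⁻¹.
det P = -4, so P⁻¹ = [[-1, 9/4], [1, -2]].
X = RP⁻¹ = [[-8, -9], [-36, -41]] · [[-1, 9/4], [1, -2]] = [[-1, 0], [-5, 1]].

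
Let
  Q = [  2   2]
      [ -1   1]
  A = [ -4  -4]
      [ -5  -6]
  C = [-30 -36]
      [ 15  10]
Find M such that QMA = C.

Isolating M: multiply by Q⁻¹ from the left and A⁻¹ from the right, so M = Q⁻¹CA⁻¹.
Q has determinant 4; Q⁻¹ = [[1/4, -1/2], [1/4, 1/2]].
A has determinant 4; A⁻¹ = [[-3/2, 1], [5/4, -1]].
Q⁻¹C = [[-15, -14], [0, -4]].
M = (Q⁻¹C)A⁻¹ = [[5, -1], [-5, 4]].

M = [[5, -1], [-5, 4]]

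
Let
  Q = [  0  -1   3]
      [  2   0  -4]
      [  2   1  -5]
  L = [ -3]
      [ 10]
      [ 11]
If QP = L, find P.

Since Q multiplies P on the left, P = Q⁻¹L.
det Q = 4, so Q⁻¹ = [[1, -1/2, 1], [1/2, -3/2, 3/2], [1/2, -1/2, 1/2]].
P = Q⁻¹L = [[1, -1/2, 1], [1/2, -3/2, 3/2], [1/2, -1/2, 1/2]] · [[-3], [10], [11]] = [[3], [0], [-1]].

P = [[3], [0], [-1]]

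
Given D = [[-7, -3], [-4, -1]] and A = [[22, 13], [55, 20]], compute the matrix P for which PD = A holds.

Right-multiplying both sides by D⁻¹ gives P = AD⁻¹.
det D = -5, so D⁻¹ = [[1/5, -3/5], [-4/5, 7/5]].
P = AD⁻¹ = [[22, 13], [55, 20]] · [[1/5, -3/5], [-4/5, 7/5]] = [[-6, 5], [-5, -5]].

P = [[-6, 5], [-5, -5]]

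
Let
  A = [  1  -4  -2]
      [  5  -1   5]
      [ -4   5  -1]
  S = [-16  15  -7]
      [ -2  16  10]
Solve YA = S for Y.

Y = [[-2, -2, 1], [-3, 1, 1]]

Right-multiplying both sides by A⁻¹ gives Y = SA⁻¹.
A has determinant -6; A⁻¹ = [[4, 7/3, 11/3], [5/2, 3/2, 5/2], [-7/2, -11/6, -19/6]].
Y = SA⁻¹ = [[-16, 15, -7], [-2, 16, 10]] · [[4, 7/3, 11/3], [5/2, 3/2, 5/2], [-7/2, -11/6, -19/6]] = [[-2, -2, 1], [-3, 1, 1]].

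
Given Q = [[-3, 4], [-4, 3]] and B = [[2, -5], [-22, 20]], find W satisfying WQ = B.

W = [[-2, 1], [2, 4]]

Q is on the right of W, so right-multiply by Q⁻¹: W = BQ⁻¹.
det Q = 7, so Q⁻¹ = [[3/7, -4/7], [4/7, -3/7]].
W = BQ⁻¹ = [[2, -5], [-22, 20]] · [[3/7, -4/7], [4/7, -3/7]] = [[-2, 1], [2, 4]].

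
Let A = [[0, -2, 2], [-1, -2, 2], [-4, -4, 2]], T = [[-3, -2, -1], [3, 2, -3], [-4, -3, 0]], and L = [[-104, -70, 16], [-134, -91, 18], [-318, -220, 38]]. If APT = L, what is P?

Isolating P: multiply by A⁻¹ from the left and T⁻¹ from the right, so P = A⁻¹LT⁻¹.
A has determinant 4; A⁻¹ = [[1, -1, 0], [-3/2, 2, -1/2], [-1, 2, -1/2]].
det T = 4; the adjugate gives T⁻¹ = [[-9/4, 3/4, 2], [3, -1, -3], [-1/4, -1/4, 0]].
A⁻¹L = [[30, 21, -2], [47, 33, -7], [-5, -2, 1]].
P = (A⁻¹L)T⁻¹ = [[-4, 2, -3], [-5, 4, -5], [5, -2, -4]].

P = [[-4, 2, -3], [-5, 4, -5], [5, -2, -4]]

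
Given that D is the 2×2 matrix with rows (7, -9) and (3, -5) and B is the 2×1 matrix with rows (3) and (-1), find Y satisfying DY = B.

Since D multiplies Y on the left, Y = D⁻¹B.
D has determinant -8; D⁻¹ = [[5/8, -9/8], [3/8, -7/8]].
Y = D⁻¹B = [[5/8, -9/8], [3/8, -7/8]] · [[3], [-1]] = [[3], [2]].

Y = [[3], [2]]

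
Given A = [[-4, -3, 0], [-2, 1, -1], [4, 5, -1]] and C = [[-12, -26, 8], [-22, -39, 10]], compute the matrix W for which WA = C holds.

W = [[-2, -2, -6], [3, -5, -5]]

A is on the right of W, so right-multiply by A⁻¹: W = CA⁻¹.
A has determinant 2; A⁻¹ = [[2, -3/2, 3/2], [-3, 2, -2], [-7, 4, -5]].
W = CA⁻¹ = [[-12, -26, 8], [-22, -39, 10]] · [[2, -3/2, 3/2], [-3, 2, -2], [-7, 4, -5]] = [[-2, -2, -6], [3, -5, -5]].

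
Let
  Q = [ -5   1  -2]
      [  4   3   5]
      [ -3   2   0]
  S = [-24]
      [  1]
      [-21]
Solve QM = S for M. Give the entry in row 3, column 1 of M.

-2

Since Q multiplies M on the left, M = Q⁻¹S.
Q has determinant 1; Q⁻¹ = [[-10, -4, 11], [-15, -6, 17], [17, 7, -19]].
M = Q⁻¹S = [[-10, -4, 11], [-15, -6, 17], [17, 7, -19]] · [[-24], [1], [-21]] = [[5], [-3], [-2]].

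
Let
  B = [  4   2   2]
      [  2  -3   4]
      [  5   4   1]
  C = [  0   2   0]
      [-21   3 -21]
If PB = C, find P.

Since B sits to the right of P, P = CB⁻¹.
B has determinant 6; B⁻¹ = [[-19/6, 1, 7/3], [3, -1, -2], [23/6, -1, -8/3]].
P = CB⁻¹ = [[0, 2, 0], [-21, 3, -21]] · [[-19/6, 1, 7/3], [3, -1, -2], [23/6, -1, -8/3]] = [[6, -2, -4], [-5, -3, 1]].

P = [[6, -2, -4], [-5, -3, 1]]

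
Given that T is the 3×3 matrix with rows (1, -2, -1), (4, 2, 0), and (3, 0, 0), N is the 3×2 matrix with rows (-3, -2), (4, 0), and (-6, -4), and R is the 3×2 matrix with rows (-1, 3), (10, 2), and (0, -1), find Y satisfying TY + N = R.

TY = R − N = [[2, 5], [6, 2], [6, 3]].
Since T multiplies Y on the left, Y = T⁻¹(R − N).
det T = 6; the adjugate gives T⁻¹ = [[0, 0, 1/3], [0, 1/2, -2/3], [-1, -1, 5/3]].
Y = T⁻¹(R − N) = [[2, 1], [-1, -1], [2, -2]].

Y = [[2, 1], [-1, -1], [2, -2]]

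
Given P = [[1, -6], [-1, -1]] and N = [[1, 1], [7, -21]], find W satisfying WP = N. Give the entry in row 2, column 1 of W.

Right-multiplying both sides by P⁻¹ gives W = NP⁻¹.
P has determinant -7; P⁻¹ = [[1/7, -6/7], [-1/7, -1/7]].
W = NP⁻¹ = [[1, 1], [7, -21]] · [[1/7, -6/7], [-1/7, -1/7]] = [[0, -1], [4, -3]].

4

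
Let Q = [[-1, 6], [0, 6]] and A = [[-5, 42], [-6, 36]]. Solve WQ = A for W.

Right-multiplying both sides by Q⁻¹ gives W = AQ⁻¹.
Q has determinant -6; Q⁻¹ = [[-1, 1], [0, 1/6]].
W = AQ⁻¹ = [[-5, 42], [-6, 36]] · [[-1, 1], [0, 1/6]] = [[5, 2], [6, 0]].

W = [[5, 2], [6, 0]]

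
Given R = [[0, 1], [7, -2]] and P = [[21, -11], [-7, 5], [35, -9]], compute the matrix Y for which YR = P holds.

Since R sits to the right of Y, Y = PR⁻¹.
det R = -7, so R⁻¹ = [[2/7, 1/7], [1, 0]].
Y = PR⁻¹ = [[21, -11], [-7, 5], [35, -9]] · [[2/7, 1/7], [1, 0]] = [[-5, 3], [3, -1], [1, 5]].

Y = [[-5, 3], [3, -1], [1, 5]]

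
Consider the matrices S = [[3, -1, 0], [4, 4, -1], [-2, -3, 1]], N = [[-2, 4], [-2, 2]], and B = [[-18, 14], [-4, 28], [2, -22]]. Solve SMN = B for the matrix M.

M = [[0, 2], [2, -5], [-4, -2]]

M = S⁻¹BN⁻¹ (apply S⁻¹ on the left and N⁻¹ on the right).
S has determinant 5; S⁻¹ = [[1/5, 1/5, 1/5], [-2/5, 3/5, 3/5], [-4/5, 11/5, 16/5]].
det N = 4, so N⁻¹ = [[1/2, -1], [1/2, -1/2]].
S⁻¹B = [[-4, 4], [6, -2], [12, -20]].
M = (S⁻¹B)N⁻¹ = [[0, 2], [2, -5], [-4, -2]].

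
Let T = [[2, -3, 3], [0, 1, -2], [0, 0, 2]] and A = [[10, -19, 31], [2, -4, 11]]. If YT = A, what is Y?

Y = [[5, -4, 4], [1, -1, 3]]

T is on the right of Y, so right-multiply by T⁻¹: Y = AT⁻¹.
det T = 4, so T⁻¹ = [[1/2, 3/2, 3/4], [0, 1, 1], [0, 0, 1/2]].
Y = AT⁻¹ = [[10, -19, 31], [2, -4, 11]] · [[1/2, 3/2, 3/4], [0, 1, 1], [0, 0, 1/2]] = [[5, -4, 4], [1, -1, 3]].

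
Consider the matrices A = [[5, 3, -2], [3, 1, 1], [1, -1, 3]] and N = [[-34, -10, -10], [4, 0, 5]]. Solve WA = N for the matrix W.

Right-multiplying both sides by A⁻¹ gives W = NA⁻¹.
det A = 4; the adjugate gives A⁻¹ = [[1, -7/4, 5/4], [-2, 17/4, -11/4], [-1, 2, -1]].
W = NA⁻¹ = [[-34, -10, -10], [4, 0, 5]] · [[1, -7/4, 5/4], [-2, 17/4, -11/4], [-1, 2, -1]] = [[-4, -3, -5], [-1, 3, 0]].

W = [[-4, -3, -5], [-1, 3, 0]]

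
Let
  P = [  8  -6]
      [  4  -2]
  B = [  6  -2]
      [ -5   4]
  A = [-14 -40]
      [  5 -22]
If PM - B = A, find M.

M = [[2, -3], [4, 3]]

PM = A + B = [[-8, -42], [0, -18]].
Left-multiplying both sides by P⁻¹ gives M = P⁻¹(A + B).
P has determinant 8; P⁻¹ = [[-1/4, 3/4], [-1/2, 1]].
M = P⁻¹(A + B) = [[2, -3], [4, 3]].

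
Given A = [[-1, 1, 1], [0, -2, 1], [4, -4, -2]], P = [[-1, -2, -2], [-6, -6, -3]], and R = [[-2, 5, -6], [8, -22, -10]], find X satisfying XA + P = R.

X = [[-3, -3, -1], [-2, 1, 3]]

XA = R − P = [[-1, 7, -4], [14, -16, -7]].
Since A sits to the right of X, X = (R − P)A⁻¹.
det A = 4, so A⁻¹ = [[2, -1/2, 3/4], [1, -1/2, 1/4], [2, 0, 1/2]].
X = (R − P)A⁻¹ = [[-3, -3, -1], [-2, 1, 3]].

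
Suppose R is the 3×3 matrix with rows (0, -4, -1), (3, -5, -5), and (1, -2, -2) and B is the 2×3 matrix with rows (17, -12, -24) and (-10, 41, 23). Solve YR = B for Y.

R is on the right of Y, so right-multiply by R⁻¹: Y = BR⁻¹.
det R = -3, so R⁻¹ = [[0, 2, -5], [-1/3, -1/3, 1], [1/3, 4/3, -4]].
Y = BR⁻¹ = [[17, -12, -24], [-10, 41, 23]] · [[0, 2, -5], [-1/3, -1/3, 1], [1/3, 4/3, -4]] = [[-4, 6, -1], [-6, -3, -1]].

Y = [[-4, 6, -1], [-6, -3, -1]]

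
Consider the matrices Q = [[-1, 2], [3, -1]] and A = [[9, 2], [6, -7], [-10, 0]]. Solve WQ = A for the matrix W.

Since Q sits to the right of W, W = AQ⁻¹.
det Q = -5, so Q⁻¹ = [[1/5, 2/5], [3/5, 1/5]].
W = AQ⁻¹ = [[9, 2], [6, -7], [-10, 0]] · [[1/5, 2/5], [3/5, 1/5]] = [[3, 4], [-3, 1], [-2, -4]].

W = [[3, 4], [-3, 1], [-2, -4]]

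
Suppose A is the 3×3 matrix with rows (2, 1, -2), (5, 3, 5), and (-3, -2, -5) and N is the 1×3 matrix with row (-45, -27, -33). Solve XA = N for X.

X = [[-6, -3, 6]]

Since A sits to the right of X, X = NA⁻¹.
det A = 2, so A⁻¹ = [[-5/2, 9/2, 11/2], [5, -8, -10], [-1/2, 1/2, 1/2]].
X = NA⁻¹ = [[-45, -27, -33]] · [[-5/2, 9/2, 11/2], [5, -8, -10], [-1/2, 1/2, 1/2]] = [[-6, -3, 6]].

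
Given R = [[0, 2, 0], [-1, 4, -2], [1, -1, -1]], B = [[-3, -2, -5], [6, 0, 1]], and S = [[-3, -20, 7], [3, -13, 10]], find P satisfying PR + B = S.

PR = S − B = [[0, -18, 12], [-3, -13, 9]].
Since R sits to the right of P, P = (S − B)R⁻¹.
det R = -6; the adjugate gives R⁻¹ = [[1, -1/3, 2/3], [1/2, 0, 0], [1/2, -1/3, -1/3]].
P = (S − B)R⁻¹ = [[-3, -4, -4], [-5, -2, -5]].

P = [[-3, -4, -4], [-5, -2, -5]]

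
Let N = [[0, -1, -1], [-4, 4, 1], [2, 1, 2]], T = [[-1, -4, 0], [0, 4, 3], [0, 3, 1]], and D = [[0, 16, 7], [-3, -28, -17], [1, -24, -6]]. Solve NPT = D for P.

P = [[0, 3, -2], [1, 2, 0], [-1, -3, -4]]

P = N⁻¹DT⁻¹ (apply N⁻¹ on the left and T⁻¹ on the right).
det N = 2, so N⁻¹ = [[7/2, 1/2, 3/2], [5, 1, 2], [-6, -1, -2]].
det T = 5; the adjugate gives T⁻¹ = [[-1, 4/5, -12/5], [0, -1/5, 3/5], [0, 3/5, -4/5]].
N⁻¹D = [[0, 6, 7], [-1, 4, 6], [1, -20, -13]].
P = (N⁻¹D)T⁻¹ = [[0, 3, -2], [1, 2, 0], [-1, -3, -4]].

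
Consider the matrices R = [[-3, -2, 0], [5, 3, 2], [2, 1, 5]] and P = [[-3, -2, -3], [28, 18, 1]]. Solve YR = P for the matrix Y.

Since R sits to the right of Y, Y = PR⁻¹.
det R = 3; the adjugate gives R⁻¹ = [[13/3, 10/3, -4/3], [-7, -5, 2], [-1/3, -1/3, 1/3]].
Y = PR⁻¹ = [[-3, -2, -3], [28, 18, 1]] · [[13/3, 10/3, -4/3], [-7, -5, 2], [-1/3, -1/3, 1/3]] = [[2, 1, -1], [-5, 3, -1]].

Y = [[2, 1, -1], [-5, 3, -1]]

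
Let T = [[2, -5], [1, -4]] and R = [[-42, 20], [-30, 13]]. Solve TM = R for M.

M = [[-6, 5], [6, -2]]

Since T multiplies M on the left, M = T⁻¹R.
det T = -3; the adjugate gives T⁻¹ = [[4/3, -5/3], [1/3, -2/3]].
M = T⁻¹R = [[4/3, -5/3], [1/3, -2/3]] · [[-42, 20], [-30, 13]] = [[-6, 5], [6, -2]].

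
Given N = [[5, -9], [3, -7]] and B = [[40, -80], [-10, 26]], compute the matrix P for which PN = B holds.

P = [[5, 5], [1, -5]]

Since N sits to the right of P, P = BN⁻¹.
det N = -8, so N⁻¹ = [[7/8, -9/8], [3/8, -5/8]].
P = BN⁻¹ = [[40, -80], [-10, 26]] · [[7/8, -9/8], [3/8, -5/8]] = [[5, 5], [1, -5]].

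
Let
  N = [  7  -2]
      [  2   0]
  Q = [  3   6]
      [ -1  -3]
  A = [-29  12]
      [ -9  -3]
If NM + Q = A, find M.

NM = A − Q = [[-32, 6], [-8, 0]].
N is on the left of M, so left-multiply by N⁻¹: M = N⁻¹(A − Q).
N has determinant 4; N⁻¹ = [[0, 1/2], [-1/2, 7/4]].
M = N⁻¹(A − Q) = [[-4, 0], [2, -3]].

M = [[-4, 0], [2, -3]]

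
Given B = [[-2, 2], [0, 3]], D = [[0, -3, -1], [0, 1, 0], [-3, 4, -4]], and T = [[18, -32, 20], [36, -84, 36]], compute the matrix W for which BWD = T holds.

W = [[2, -2, -1], [4, 0, -4]]

W = B⁻¹TD⁻¹ (apply B⁻¹ on the left and D⁻¹ on the right).
det B = -6, so B⁻¹ = [[-1/2, 1/3], [0, 1/3]].
det D = -3; the adjugate gives D⁻¹ = [[4/3, 16/3, -1/3], [0, 1, 0], [-1, -3, 0]].
B⁻¹T = [[3, -12, 2], [12, -28, 12]].
W = (B⁻¹T)D⁻¹ = [[2, -2, -1], [4, 0, -4]].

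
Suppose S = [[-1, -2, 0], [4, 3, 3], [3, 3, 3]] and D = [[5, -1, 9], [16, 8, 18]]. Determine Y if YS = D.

Y = [[5, 1, 2], [5, 3, 3]]

S is on the right of Y, so right-multiply by S⁻¹: Y = DS⁻¹.
det S = 6, so S⁻¹ = [[0, 1, -1], [-1/2, -1/2, 1/2], [1/2, -1/2, 5/6]].
Y = DS⁻¹ = [[5, -1, 9], [16, 8, 18]] · [[0, 1, -1], [-1/2, -1/2, 1/2], [1/2, -1/2, 5/6]] = [[5, 1, 2], [5, 3, 3]].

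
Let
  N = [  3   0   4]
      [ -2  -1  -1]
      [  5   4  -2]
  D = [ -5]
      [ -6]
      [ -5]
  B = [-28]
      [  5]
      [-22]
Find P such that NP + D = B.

P = [[-5], [1], [-2]]

NP = B − D = [[-23], [11], [-17]].
Since N multiplies P on the left, P = N⁻¹(B − D).
det N = 6; the adjugate gives N⁻¹ = [[1, 8/3, 2/3], [-3/2, -13/3, -5/6], [-1/2, -2, -1/2]].
P = N⁻¹(B − D) = [[-5], [1], [-2]].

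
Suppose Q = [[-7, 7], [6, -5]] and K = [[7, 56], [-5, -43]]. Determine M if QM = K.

Left-multiplying both sides by Q⁻¹ gives M = Q⁻¹K.
det Q = -7; the adjugate gives Q⁻¹ = [[5/7, 1], [6/7, 1]].
M = Q⁻¹K = [[5/7, 1], [6/7, 1]] · [[7, 56], [-5, -43]] = [[0, -3], [1, 5]].

M = [[0, -3], [1, 5]]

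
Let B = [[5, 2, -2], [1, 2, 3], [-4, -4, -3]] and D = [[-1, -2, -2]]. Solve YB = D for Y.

Right-multiplying both sides by B⁻¹ gives Y = DB⁻¹.
B has determinant 4; B⁻¹ = [[3/2, 7/2, 5/2], [-9/4, -23/4, -17/4], [1, 3, 2]].
Y = DB⁻¹ = [[-1, -2, -2]] · [[3/2, 7/2, 5/2], [-9/4, -23/4, -17/4], [1, 3, 2]] = [[1, 2, 2]].

Y = [[1, 2, 2]]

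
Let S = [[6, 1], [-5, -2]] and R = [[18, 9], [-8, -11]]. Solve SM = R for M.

Since S multiplies M on the left, M = S⁻¹R.
det S = -7; the adjugate gives S⁻¹ = [[2/7, 1/7], [-5/7, -6/7]].
M = S⁻¹R = [[2/7, 1/7], [-5/7, -6/7]] · [[18, 9], [-8, -11]] = [[4, 1], [-6, 3]].

M = [[4, 1], [-6, 3]]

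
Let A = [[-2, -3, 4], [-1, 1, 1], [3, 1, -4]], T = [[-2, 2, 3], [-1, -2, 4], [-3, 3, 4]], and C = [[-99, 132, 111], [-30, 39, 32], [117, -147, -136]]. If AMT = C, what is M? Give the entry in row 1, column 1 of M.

Left-multiply by A⁻¹ and right-multiply by T⁻¹: M = A⁻¹CT⁻¹.
det A = -3; the adjugate gives A⁻¹ = [[5/3, 8/3, 7/3], [1/3, 4/3, 2/3], [4/3, 7/3, 5/3]].
det T = -3; the adjugate gives T⁻¹ = [[20/3, -1/3, -14/3], [8/3, -1/3, -5/3], [3, 0, -2]].
A⁻¹C = [[28, -19, -47], [5, -2, -11], [-7, 22, -4]].
M = (A⁻¹C)T⁻¹ = [[-5, -3, -5], [-5, -1, 2], [0, -5, 4]].

-5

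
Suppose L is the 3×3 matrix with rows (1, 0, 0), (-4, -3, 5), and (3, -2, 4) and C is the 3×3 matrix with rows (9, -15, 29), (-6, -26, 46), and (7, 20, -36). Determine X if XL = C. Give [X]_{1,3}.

6

Since L sits to the right of X, X = CL⁻¹.
det L = -2, so L⁻¹ = [[1, 0, 0], [-31/2, -2, 5/2], [-17/2, -1, 3/2]].
X = CL⁻¹ = [[9, -15, 29], [-6, -26, 46], [7, 20, -36]] · [[1, 0, 0], [-31/2, -2, 5/2], [-17/2, -1, 3/2]] = [[-5, 1, 6], [6, 6, 4], [3, -4, -4]].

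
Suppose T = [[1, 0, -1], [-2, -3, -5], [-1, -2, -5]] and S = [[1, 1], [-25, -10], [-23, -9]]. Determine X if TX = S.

X = [[6, 3], [-4, -2], [5, 2]]

T is on the left of X, so left-multiply by T⁻¹: X = T⁻¹S.
det T = 4; the adjugate gives T⁻¹ = [[5/4, 1/2, -3/4], [-5/4, -3/2, 7/4], [1/4, 1/2, -3/4]].
X = T⁻¹S = [[5/4, 1/2, -3/4], [-5/4, -3/2, 7/4], [1/4, 1/2, -3/4]] · [[1, 1], [-25, -10], [-23, -9]] = [[6, 3], [-4, -2], [5, 2]].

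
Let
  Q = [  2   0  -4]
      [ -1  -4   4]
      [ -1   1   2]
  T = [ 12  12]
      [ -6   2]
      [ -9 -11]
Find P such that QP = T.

P = [[-6, -6], [-3, -5], [-6, -6]]

Since Q multiplies P on the left, P = Q⁻¹T.
det Q = -4, so Q⁻¹ = [[3, 1, 4], [1/2, 0, 1], [5/4, 1/2, 2]].
P = Q⁻¹T = [[3, 1, 4], [1/2, 0, 1], [5/4, 1/2, 2]] · [[12, 12], [-6, 2], [-9, -11]] = [[-6, -6], [-3, -5], [-6, -6]].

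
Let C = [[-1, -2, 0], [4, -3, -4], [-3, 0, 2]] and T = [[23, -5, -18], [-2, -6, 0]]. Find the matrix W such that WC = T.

W = [[-2, 3, -3], [6, -2, -4]]

Right-multiplying both sides by C⁻¹ gives W = TC⁻¹.
det C = -2; the adjugate gives C⁻¹ = [[3, -2, -4], [-2, 1, 2], [9/2, -3, -11/2]].
W = TC⁻¹ = [[23, -5, -18], [-2, -6, 0]] · [[3, -2, -4], [-2, 1, 2], [9/2, -3, -11/2]] = [[-2, 3, -3], [6, -2, -4]].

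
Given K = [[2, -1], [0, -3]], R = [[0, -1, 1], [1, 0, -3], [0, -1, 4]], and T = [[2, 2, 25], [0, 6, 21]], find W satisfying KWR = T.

Isolating W: multiply by K⁻¹ from the left and R⁻¹ from the right, so W = K⁻¹TR⁻¹.
det K = -6, so K⁻¹ = [[1/2, -1/6], [0, -1/3]].
det R = 3; the adjugate gives R⁻¹ = [[-1, 1, 1], [-4/3, 0, 1/3], [-1/3, 0, 1/3]].
K⁻¹T = [[1, 0, 9], [0, -2, -7]].
W = (K⁻¹T)R⁻¹ = [[-4, 1, 4], [5, 0, -3]].

W = [[-4, 1, 4], [5, 0, -3]]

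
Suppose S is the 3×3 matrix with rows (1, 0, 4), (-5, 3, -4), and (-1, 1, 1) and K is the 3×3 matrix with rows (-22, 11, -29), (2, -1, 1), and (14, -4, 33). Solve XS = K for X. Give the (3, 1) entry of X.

4

Right-multiplying both sides by S⁻¹ gives X = KS⁻¹.
det S = -1; the adjugate gives S⁻¹ = [[-7, -4, 12], [-9, -5, 16], [2, 1, -3]].
X = KS⁻¹ = [[-22, 11, -29], [2, -1, 1], [14, -4, 33]] · [[-7, -4, 12], [-9, -5, 16], [2, 1, -3]] = [[-3, 4, -1], [-3, -2, 5], [4, -3, 5]].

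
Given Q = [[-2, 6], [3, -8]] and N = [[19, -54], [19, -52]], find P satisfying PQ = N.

P = [[-5, 3], [-2, 5]]

Q is on the right of P, so right-multiply by Q⁻¹: P = NQ⁻¹.
det Q = -2; the adjugate gives Q⁻¹ = [[4, 3], [3/2, 1]].
P = NQ⁻¹ = [[19, -54], [19, -52]] · [[4, 3], [3/2, 1]] = [[-5, 3], [-2, 5]].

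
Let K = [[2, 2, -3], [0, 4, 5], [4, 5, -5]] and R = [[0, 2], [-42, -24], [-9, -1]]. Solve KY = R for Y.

K is on the left of Y, so left-multiply by K⁻¹: Y = K⁻¹R.
K has determinant -2; K⁻¹ = [[45/2, 5/2, -11], [-10, -1, 5], [8, 1, -4]].
Y = K⁻¹R = [[45/2, 5/2, -11], [-10, -1, 5], [8, 1, -4]] · [[0, 2], [-42, -24], [-9, -1]] = [[-6, -4], [-3, -1], [-6, -4]].

Y = [[-6, -4], [-3, -1], [-6, -4]]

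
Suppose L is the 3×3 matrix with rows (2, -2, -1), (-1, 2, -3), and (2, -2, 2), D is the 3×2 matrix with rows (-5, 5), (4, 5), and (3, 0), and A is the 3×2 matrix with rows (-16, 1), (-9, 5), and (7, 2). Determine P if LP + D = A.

LP = A − D = [[-11, -4], [-13, 0], [4, 2]].
Left-multiplying both sides by L⁻¹ gives P = L⁻¹(A − D).
det L = 6, so L⁻¹ = [[-1/3, 1, 4/3], [-2/3, 1, 7/6], [-1/3, 0, 1/3]].
P = L⁻¹(A − D) = [[-4, 4], [-1, 5], [5, 2]].

P = [[-4, 4], [-1, 5], [5, 2]]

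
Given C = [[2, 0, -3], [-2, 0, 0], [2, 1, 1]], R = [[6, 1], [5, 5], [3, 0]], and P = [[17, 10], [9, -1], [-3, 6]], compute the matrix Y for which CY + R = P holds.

CY = P − R = [[11, 9], [4, -6], [-6, 6]].
Left-multiplying both sides by C⁻¹ gives Y = C⁻¹(P − R).
det C = 6, so C⁻¹ = [[0, -1/2, 0], [1/3, 4/3, 1], [-1/3, -1/3, 0]].
Y = C⁻¹(P − R) = [[-2, 3], [3, 1], [-5, -1]].

Y = [[-2, 3], [3, 1], [-5, -1]]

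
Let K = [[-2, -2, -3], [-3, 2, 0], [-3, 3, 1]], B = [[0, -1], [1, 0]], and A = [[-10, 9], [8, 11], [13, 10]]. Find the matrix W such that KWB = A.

Left-multiply by K⁻¹ and right-multiply by B⁻¹: W = K⁻¹AB⁻¹.
det K = -1; the adjugate gives K⁻¹ = [[-2, 7, -6], [-3, 11, -9], [3, -12, 10]].
det B = 1; the adjugate gives B⁻¹ = [[0, 1], [-1, 0]].
K⁻¹A = [[-2, -1], [1, 4], [4, -5]].
W = (K⁻¹A)B⁻¹ = [[1, -2], [-4, 1], [5, 4]].

W = [[1, -2], [-4, 1], [5, 4]]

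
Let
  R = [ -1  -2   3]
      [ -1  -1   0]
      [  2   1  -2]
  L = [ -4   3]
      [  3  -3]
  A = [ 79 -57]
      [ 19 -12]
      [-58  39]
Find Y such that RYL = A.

Isolating Y: multiply by R⁻¹ from the left and L⁻¹ from the right, so Y = R⁻¹AL⁻¹.
det R = 5, so R⁻¹ = [[2/5, -1/5, 3/5], [-2/5, -4/5, -3/5], [1/5, -3/5, -1/5]].
det L = 3, so L⁻¹ = [[-1, -1], [-1, -4/3]].
R⁻¹A = [[-7, 3], [-12, 9], [16, -12]].
Y = (R⁻¹A)L⁻¹ = [[4, 3], [3, 0], [-4, 0]].

Y = [[4, 3], [3, 0], [-4, 0]]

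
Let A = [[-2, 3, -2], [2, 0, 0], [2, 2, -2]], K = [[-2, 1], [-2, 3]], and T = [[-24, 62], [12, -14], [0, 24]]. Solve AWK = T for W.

W = [[-1, -2], [-5, 5], [0, -3]]

Left-multiply by A⁻¹ and right-multiply by K⁻¹: W = A⁻¹TK⁻¹.
A has determinant 4; A⁻¹ = [[0, 1/2, 0], [1, 2, -1], [1, 5/2, -3/2]].
det K = -4; the adjugate gives K⁻¹ = [[-3/4, 1/4], [-1/2, 1/2]].
A⁻¹T = [[6, -7], [0, 10], [6, -9]].
W = (A⁻¹T)K⁻¹ = [[-1, -2], [-5, 5], [0, -3]].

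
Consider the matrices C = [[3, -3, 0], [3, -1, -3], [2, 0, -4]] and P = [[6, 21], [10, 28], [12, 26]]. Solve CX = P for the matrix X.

Left-multiplying both sides by C⁻¹ gives X = C⁻¹P.
det C = -6; the adjugate gives C⁻¹ = [[-2/3, 2, -3/2], [-1, 2, -3/2], [-1/3, 1, -1]].
X = C⁻¹P = [[-2/3, 2, -3/2], [-1, 2, -3/2], [-1/3, 1, -1]] · [[6, 21], [10, 28], [12, 26]] = [[-2, 3], [-4, -4], [-4, -5]].

X = [[-2, 3], [-4, -4], [-4, -5]]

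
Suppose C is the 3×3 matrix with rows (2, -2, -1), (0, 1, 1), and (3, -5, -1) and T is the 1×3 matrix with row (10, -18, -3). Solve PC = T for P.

P = [[-1, 0, 4]]

Right-multiplying both sides by C⁻¹ gives P = TC⁻¹.
C has determinant 5; C⁻¹ = [[4/5, 3/5, -1/5], [3/5, 1/5, -2/5], [-3/5, 4/5, 2/5]].
P = TC⁻¹ = [[10, -18, -3]] · [[4/5, 3/5, -1/5], [3/5, 1/5, -2/5], [-3/5, 4/5, 2/5]] = [[-1, 0, 4]].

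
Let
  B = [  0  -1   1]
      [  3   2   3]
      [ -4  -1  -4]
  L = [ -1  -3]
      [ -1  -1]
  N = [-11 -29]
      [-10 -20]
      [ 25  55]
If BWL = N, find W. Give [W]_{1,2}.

W = B⁻¹NL⁻¹ (apply B⁻¹ on the left and L⁻¹ on the right).
det B = 5, so B⁻¹ = [[-1, -1, -1], [0, 4/5, 3/5], [1, 4/5, 3/5]].
det L = -2, so L⁻¹ = [[1/2, -3/2], [-1/2, 1/2]].
B⁻¹N = [[-4, -6], [7, 17], [-4, -12]].
W = (B⁻¹N)L⁻¹ = [[1, 3], [-5, -2], [4, 0]].

3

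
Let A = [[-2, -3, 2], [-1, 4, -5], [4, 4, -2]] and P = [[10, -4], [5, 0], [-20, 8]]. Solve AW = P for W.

W = [[-5, 4], [0, -4], [0, -4]]

Since A multiplies W on the left, W = A⁻¹P.
A has determinant 2; A⁻¹ = [[6, 1, 7/2], [-11, -2, -6], [-10, -2, -11/2]].
W = A⁻¹P = [[6, 1, 7/2], [-11, -2, -6], [-10, -2, -11/2]] · [[10, -4], [5, 0], [-20, 8]] = [[-5, 4], [0, -4], [0, -4]].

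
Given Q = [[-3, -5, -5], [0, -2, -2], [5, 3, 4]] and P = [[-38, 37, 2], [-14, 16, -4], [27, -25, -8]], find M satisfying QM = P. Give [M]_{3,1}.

Q is on the left of M, so left-multiply by Q⁻¹: M = Q⁻¹P.
Q has determinant 6; Q⁻¹ = [[-1/3, 5/6, 0], [-5/3, 13/6, -1], [5/3, -8/3, 1]].
M = Q⁻¹P = [[-1/3, 5/6, 0], [-5/3, 13/6, -1], [5/3, -8/3, 1]] · [[-38, 37, 2], [-14, 16, -4], [27, -25, -8]] = [[1, 1, -4], [6, -2, -4], [1, -6, 6]].

1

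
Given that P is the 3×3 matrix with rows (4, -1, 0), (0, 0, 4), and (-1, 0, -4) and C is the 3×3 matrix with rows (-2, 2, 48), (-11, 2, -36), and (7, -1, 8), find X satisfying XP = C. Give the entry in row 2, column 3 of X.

3

Since P sits to the right of X, X = CP⁻¹.
det P = 4, so P⁻¹ = [[0, -1, -1], [-1, -4, -4], [0, 1/4, 0]].
X = CP⁻¹ = [[-2, 2, 48], [-11, 2, -36], [7, -1, 8]] · [[0, -1, -1], [-1, -4, -4], [0, 1/4, 0]] = [[-2, 6, -6], [-2, -6, 3], [1, -1, -3]].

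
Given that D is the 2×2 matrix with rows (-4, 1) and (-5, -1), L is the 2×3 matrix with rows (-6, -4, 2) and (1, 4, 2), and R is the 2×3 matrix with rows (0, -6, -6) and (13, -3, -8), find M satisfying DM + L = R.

M = [[-2, 1, 2], [-2, 2, 0]]

DM = R − L = [[6, -2, -8], [12, -7, -10]].
Left-multiplying both sides by D⁻¹ gives M = D⁻¹(R − L).
det D = 9, so D⁻¹ = [[-1/9, -1/9], [5/9, -4/9]].
M = D⁻¹(R − L) = [[-2, 1, 2], [-2, 2, 0]].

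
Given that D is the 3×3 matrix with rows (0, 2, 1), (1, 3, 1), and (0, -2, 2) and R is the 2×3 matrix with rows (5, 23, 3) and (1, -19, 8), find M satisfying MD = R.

M = [[2, 5, -2], [-5, 1, 6]]

D is on the right of M, so right-multiply by D⁻¹: M = RD⁻¹.
det D = -6, so D⁻¹ = [[-4/3, 1, 1/6], [1/3, 0, -1/6], [1/3, 0, 1/3]].
M = RD⁻¹ = [[5, 23, 3], [1, -19, 8]] · [[-4/3, 1, 1/6], [1/3, 0, -1/6], [1/3, 0, 1/3]] = [[2, 5, -2], [-5, 1, 6]].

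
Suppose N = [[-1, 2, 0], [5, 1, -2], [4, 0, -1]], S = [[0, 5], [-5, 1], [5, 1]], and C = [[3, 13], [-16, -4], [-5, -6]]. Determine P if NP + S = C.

NP = C − S = [[3, 8], [-11, -5], [-10, -7]].
Since N multiplies P on the left, P = N⁻¹(C − S).
det N = -5, so N⁻¹ = [[1/5, -2/5, 4/5], [3/5, -1/5, 2/5], [4/5, -8/5, 11/5]].
P = N⁻¹(C − S) = [[-3, -2], [0, 3], [-2, -1]].

P = [[-3, -2], [0, 3], [-2, -1]]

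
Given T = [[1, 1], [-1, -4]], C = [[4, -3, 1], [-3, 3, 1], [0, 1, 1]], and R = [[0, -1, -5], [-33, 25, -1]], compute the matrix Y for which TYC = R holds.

Isolating Y: multiply by T⁻¹ from the left and C⁻¹ from the right, so Y = T⁻¹RC⁻¹.
det T = -3; the adjugate gives T⁻¹ = [[4/3, 1/3], [-1/3, -1/3]].
C has determinant -4; C⁻¹ = [[-1/2, -1, 3/2], [-3/4, -1, 7/4], [3/4, 1, -3/4]].
T⁻¹R = [[-11, 7, -7], [11, -8, 2]].
Y = (T⁻¹R)C⁻¹ = [[-5, -3, 1], [2, -1, 1]].

Y = [[-5, -3, 1], [2, -1, 1]]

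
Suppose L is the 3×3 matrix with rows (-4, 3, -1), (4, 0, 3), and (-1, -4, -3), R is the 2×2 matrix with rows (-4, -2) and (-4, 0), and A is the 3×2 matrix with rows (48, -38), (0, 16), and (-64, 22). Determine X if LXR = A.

X = [[-5, 5], [1, -5], [4, -4]]

Isolating X: multiply by L⁻¹ from the left and R⁻¹ from the right, so X = L⁻¹AR⁻¹.
det L = -5; the adjugate gives L⁻¹ = [[-12/5, -13/5, -9/5], [-9/5, -11/5, -8/5], [16/5, 19/5, 12/5]].
R has determinant -8; R⁻¹ = [[0, -1/4], [-1/2, 1/2]].
L⁻¹A = [[0, 10], [16, -2], [0, -8]].
X = (L⁻¹A)R⁻¹ = [[-5, 5], [1, -5], [4, -4]].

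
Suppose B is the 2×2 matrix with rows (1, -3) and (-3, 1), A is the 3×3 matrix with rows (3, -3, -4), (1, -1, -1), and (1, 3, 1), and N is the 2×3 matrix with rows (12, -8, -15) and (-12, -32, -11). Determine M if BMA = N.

Isolating M: multiply by B⁻¹ from the left and A⁻¹ from the right, so M = B⁻¹NA⁻¹.
B has determinant -8; B⁻¹ = [[-1/8, -3/8], [-3/8, -1/8]].
det A = -4, so A⁻¹ = [[-1/2, 9/4, 1/4], [1/2, -7/4, 1/4], [-1, 3, 0]].
B⁻¹N = [[3, 13, 6], [-3, 7, 7]].
M = (B⁻¹N)A⁻¹ = [[-1, 2, 4], [-2, 2, 1]].

M = [[-1, 2, 4], [-2, 2, 1]]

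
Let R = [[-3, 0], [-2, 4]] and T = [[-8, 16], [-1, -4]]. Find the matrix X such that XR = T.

R is on the right of X, so right-multiply by R⁻¹: X = TR⁻¹.
det R = -12, so R⁻¹ = [[-1/3, 0], [-1/6, 1/4]].
X = TR⁻¹ = [[-8, 16], [-1, -4]] · [[-1/3, 0], [-1/6, 1/4]] = [[0, 4], [1, -1]].

X = [[0, 4], [1, -1]]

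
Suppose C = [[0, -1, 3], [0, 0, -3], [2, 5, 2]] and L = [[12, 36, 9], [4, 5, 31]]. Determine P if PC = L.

P = [[-6, -5, 6], [5, -4, 2]]

Since C sits to the right of P, P = LC⁻¹.
det C = 6, so C⁻¹ = [[5/2, 17/6, 1/2], [-1, -1, 0], [0, -1/3, 0]].
P = LC⁻¹ = [[12, 36, 9], [4, 5, 31]] · [[5/2, 17/6, 1/2], [-1, -1, 0], [0, -1/3, 0]] = [[-6, -5, 6], [5, -4, 2]].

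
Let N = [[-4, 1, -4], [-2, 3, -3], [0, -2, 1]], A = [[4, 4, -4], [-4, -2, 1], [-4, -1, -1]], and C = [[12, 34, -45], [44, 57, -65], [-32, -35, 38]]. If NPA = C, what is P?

P = [[1, -4, 3], [2, -1, 0], [-4, 1, -3]]

Left-multiply by N⁻¹ and right-multiply by A⁻¹: P = N⁻¹CA⁻¹.
det N = -2, so N⁻¹ = [[3/2, -7/2, -9/2], [-1, 2, 2], [-2, 4, 5]].
det A = -4; the adjugate gives A⁻¹ = [[-3/4, -2, 1], [2, 5, -3], [1, 3, -2]].
N⁻¹C = [[8, 9, -11], [12, 10, -9], [-8, -15, 20]].
P = (N⁻¹C)A⁻¹ = [[1, -4, 3], [2, -1, 0], [-4, 1, -3]].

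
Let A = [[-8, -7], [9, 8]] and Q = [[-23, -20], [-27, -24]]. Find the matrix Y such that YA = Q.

Since A sits to the right of Y, Y = QA⁻¹.
det A = -1; the adjugate gives A⁻¹ = [[-8, -7], [9, 8]].
Y = QA⁻¹ = [[-23, -20], [-27, -24]] · [[-8, -7], [9, 8]] = [[4, 1], [0, -3]].

Y = [[4, 1], [0, -3]]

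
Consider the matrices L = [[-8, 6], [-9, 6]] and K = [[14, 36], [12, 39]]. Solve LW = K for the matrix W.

Left-multiplying both sides by L⁻¹ gives W = L⁻¹K.
L has determinant 6; L⁻¹ = [[1, -1], [3/2, -4/3]].
W = L⁻¹K = [[1, -1], [3/2, -4/3]] · [[14, 36], [12, 39]] = [[2, -3], [5, 2]].

W = [[2, -3], [5, 2]]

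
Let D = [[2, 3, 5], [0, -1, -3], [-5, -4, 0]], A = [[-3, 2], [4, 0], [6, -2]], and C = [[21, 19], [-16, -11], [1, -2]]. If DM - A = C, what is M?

DM = C + A = [[18, 21], [-12, -11], [7, -4]].
Left-multiplying both sides by D⁻¹ gives M = D⁻¹(C + A).
det D = -4, so D⁻¹ = [[3, 5, 1], [-15/4, -25/4, -3/2], [5/4, 7/4, 1/2]].
M = D⁻¹(C + A) = [[1, 4], [-3, -4], [5, 5]].

M = [[1, 4], [-3, -4], [5, 5]]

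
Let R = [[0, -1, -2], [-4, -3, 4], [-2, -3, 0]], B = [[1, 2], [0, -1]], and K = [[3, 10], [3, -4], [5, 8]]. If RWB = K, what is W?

Isolating W: multiply by R⁻¹ from the left and B⁻¹ from the right, so W = R⁻¹KB⁻¹.
R has determinant -4; R⁻¹ = [[-3, -3/2, 5/2], [2, 1, -2], [-3/2, -1/2, 1]].
det B = -1; the adjugate gives B⁻¹ = [[1, 2], [0, -1]].
R⁻¹K = [[-1, -4], [-1, 0], [-1, -5]].
W = (R⁻¹K)B⁻¹ = [[-1, 2], [-1, -2], [-1, 3]].

W = [[-1, 2], [-1, -2], [-1, 3]]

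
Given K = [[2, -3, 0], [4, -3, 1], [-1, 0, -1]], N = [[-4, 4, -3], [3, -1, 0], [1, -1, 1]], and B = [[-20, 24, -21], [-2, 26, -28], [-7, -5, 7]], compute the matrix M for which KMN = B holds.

Isolating M: multiply by K⁻¹ from the left and N⁻¹ from the right, so M = K⁻¹BN⁻¹.
det K = -3; the adjugate gives K⁻¹ = [[-1, 1, 1], [-1, 2/3, 2/3], [1, -1, -2]].
det N = -2; the adjugate gives N⁻¹ = [[1/2, 1/2, 3/2], [3/2, 1/2, 9/2], [1, 0, 4]].
K⁻¹B = [[11, -3, 0], [14, -10, 7], [-4, 8, -7]].
M = (K⁻¹B)N⁻¹ = [[1, 4, 3], [-1, 2, 4], [3, 2, 2]].

M = [[1, 4, 3], [-1, 2, 4], [3, 2, 2]]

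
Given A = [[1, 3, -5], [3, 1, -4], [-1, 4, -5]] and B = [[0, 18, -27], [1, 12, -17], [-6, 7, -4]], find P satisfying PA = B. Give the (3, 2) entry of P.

A is on the right of P, so right-multiply by A⁻¹: P = BA⁻¹.
det A = 3; the adjugate gives A⁻¹ = [[11/3, -5/3, -7/3], [19/3, -10/3, -11/3], [13/3, -7/3, -8/3]].
P = BA⁻¹ = [[0, 18, -27], [1, 12, -17], [-6, 7, -4]] · [[11/3, -5/3, -7/3], [19/3, -10/3, -11/3], [13/3, -7/3, -8/3]] = [[-3, 3, 6], [6, -2, -1], [5, -4, -1]].

-4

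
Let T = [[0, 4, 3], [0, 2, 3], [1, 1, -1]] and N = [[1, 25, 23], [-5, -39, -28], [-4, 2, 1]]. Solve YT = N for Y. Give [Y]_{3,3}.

Since T sits to the right of Y, Y = NT⁻¹.
T has determinant 6; T⁻¹ = [[-5/6, 7/6, 1], [1/2, -1/2, 0], [-1/3, 2/3, 0]].
Y = NT⁻¹ = [[1, 25, 23], [-5, -39, -28], [-4, 2, 1]] · [[-5/6, 7/6, 1], [1/2, -1/2, 0], [-1/3, 2/3, 0]] = [[4, 4, 1], [-6, -5, -5], [4, -5, -4]].

-4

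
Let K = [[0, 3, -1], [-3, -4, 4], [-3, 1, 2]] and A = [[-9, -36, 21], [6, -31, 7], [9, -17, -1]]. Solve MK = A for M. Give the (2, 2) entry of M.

Since K sits to the right of M, M = AK⁻¹.
det K = -3, so K⁻¹ = [[4, 7/3, -8/3], [2, 1, -1], [5, 3, -3]].
M = AK⁻¹ = [[-9, -36, 21], [6, -31, 7], [9, -17, -1]] · [[4, 7/3, -8/3], [2, 1, -1], [5, 3, -3]] = [[-3, 6, -3], [-3, 4, -6], [-3, 1, -4]].

4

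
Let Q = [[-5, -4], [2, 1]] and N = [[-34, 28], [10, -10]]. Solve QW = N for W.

W = [[2, -4], [6, -2]]

Left-multiplying both sides by Q⁻¹ gives W = Q⁻¹N.
det Q = 3; the adjugate gives Q⁻¹ = [[1/3, 4/3], [-2/3, -5/3]].
W = Q⁻¹N = [[1/3, 4/3], [-2/3, -5/3]] · [[-34, 28], [10, -10]] = [[2, -4], [6, -2]].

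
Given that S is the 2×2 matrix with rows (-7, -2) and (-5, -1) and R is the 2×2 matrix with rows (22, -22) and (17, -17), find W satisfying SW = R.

Left-multiplying both sides by S⁻¹ gives W = S⁻¹R.
S has determinant -3; S⁻¹ = [[1/3, -2/3], [-5/3, 7/3]].
W = S⁻¹R = [[1/3, -2/3], [-5/3, 7/3]] · [[22, -22], [17, -17]] = [[-4, 4], [3, -3]].

W = [[-4, 4], [3, -3]]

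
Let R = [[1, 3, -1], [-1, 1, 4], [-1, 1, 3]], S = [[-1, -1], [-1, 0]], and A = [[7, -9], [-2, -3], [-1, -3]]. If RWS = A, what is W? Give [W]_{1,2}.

Left-multiply by R⁻¹ and right-multiply by S⁻¹: W = R⁻¹AS⁻¹.
det R = -4; the adjugate gives R⁻¹ = [[1/4, 5/2, -13/4], [1/4, -1/2, 3/4], [0, 1, -1]].
det S = -1, so S⁻¹ = [[0, -1], [-1, 1]].
R⁻¹A = [[0, 0], [2, -3], [-1, 0]].
W = (R⁻¹A)S⁻¹ = [[0, 0], [3, -5], [0, 1]].

0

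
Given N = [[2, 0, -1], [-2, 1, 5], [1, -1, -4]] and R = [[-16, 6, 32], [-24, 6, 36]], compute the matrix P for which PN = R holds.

P = [[-2, 6, 0], [-6, 6, 0]]

N is on the right of P, so right-multiply by N⁻¹: P = RN⁻¹.
N has determinant 1; N⁻¹ = [[1, 1, 1], [-3, -7, -8], [1, 2, 2]].
P = RN⁻¹ = [[-16, 6, 32], [-24, 6, 36]] · [[1, 1, 1], [-3, -7, -8], [1, 2, 2]] = [[-2, 6, 0], [-6, 6, 0]].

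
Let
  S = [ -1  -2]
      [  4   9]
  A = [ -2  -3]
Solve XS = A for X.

Right-multiplying both sides by S⁻¹ gives X = AS⁻¹.
det S = -1; the adjugate gives S⁻¹ = [[-9, -2], [4, 1]].
X = AS⁻¹ = [[-2, -3]] · [[-9, -2], [4, 1]] = [[6, 1]].

X = [[6, 1]]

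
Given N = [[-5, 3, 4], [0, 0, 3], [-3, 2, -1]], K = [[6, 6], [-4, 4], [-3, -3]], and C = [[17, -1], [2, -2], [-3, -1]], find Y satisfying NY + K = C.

NY = C − K = [[11, -7], [6, -6], [0, 2]].
Since N multiplies Y on the left, Y = N⁻¹(C − K).
N has determinant 3; N⁻¹ = [[-2, 11/3, 3], [-3, 17/3, 5], [0, 1/3, 0]].
Y = N⁻¹(C − K) = [[0, -2], [1, -3], [2, -2]].

Y = [[0, -2], [1, -3], [2, -2]]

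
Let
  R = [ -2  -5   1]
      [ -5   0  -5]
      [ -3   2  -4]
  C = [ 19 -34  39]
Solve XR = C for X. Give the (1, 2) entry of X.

-5

Right-multiplying both sides by R⁻¹ gives X = CR⁻¹.
det R = -5, so R⁻¹ = [[-2, 18/5, -5], [1, -11/5, 3], [2, -19/5, 5]].
X = CR⁻¹ = [[19, -34, 39]] · [[-2, 18/5, -5], [1, -11/5, 3], [2, -19/5, 5]] = [[6, -5, -2]].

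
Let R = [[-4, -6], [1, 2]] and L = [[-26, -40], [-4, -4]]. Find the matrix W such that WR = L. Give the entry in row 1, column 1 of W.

6

R is on the right of W, so right-multiply by R⁻¹: W = LR⁻¹.
R has determinant -2; R⁻¹ = [[-1, -3], [1/2, 2]].
W = LR⁻¹ = [[-26, -40], [-4, -4]] · [[-1, -3], [1/2, 2]] = [[6, -2], [2, 4]].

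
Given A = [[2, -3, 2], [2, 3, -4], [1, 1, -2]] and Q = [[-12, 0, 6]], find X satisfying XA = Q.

X = [[-3, -3, 0]]

A is on the right of X, so right-multiply by A⁻¹: X = QA⁻¹.
det A = -6; the adjugate gives A⁻¹ = [[1/3, 2/3, -1], [0, 1, -2], [1/6, 5/6, -2]].
X = QA⁻¹ = [[-12, 0, 6]] · [[1/3, 2/3, -1], [0, 1, -2], [1/6, 5/6, -2]] = [[-3, -3, 0]].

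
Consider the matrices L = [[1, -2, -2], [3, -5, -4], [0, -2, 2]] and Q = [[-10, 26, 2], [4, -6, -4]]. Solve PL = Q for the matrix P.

L is on the right of P, so right-multiply by L⁻¹: P = QL⁻¹.
L has determinant 6; L⁻¹ = [[-3, 4/3, -1/3], [-1, 1/3, -1/3], [-1, 1/3, 1/6]].
P = QL⁻¹ = [[-10, 26, 2], [4, -6, -4]] · [[-3, 4/3, -1/3], [-1, 1/3, -1/3], [-1, 1/3, 1/6]] = [[2, -4, -5], [-2, 2, 0]].

P = [[2, -4, -5], [-2, 2, 0]]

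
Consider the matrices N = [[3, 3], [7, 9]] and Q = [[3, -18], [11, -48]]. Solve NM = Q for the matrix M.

N is on the left of M, so left-multiply by N⁻¹: M = N⁻¹Q.
det N = 6, so N⁻¹ = [[3/2, -1/2], [-7/6, 1/2]].
M = N⁻¹Q = [[3/2, -1/2], [-7/6, 1/2]] · [[3, -18], [11, -48]] = [[-1, -3], [2, -3]].

M = [[-1, -3], [2, -3]]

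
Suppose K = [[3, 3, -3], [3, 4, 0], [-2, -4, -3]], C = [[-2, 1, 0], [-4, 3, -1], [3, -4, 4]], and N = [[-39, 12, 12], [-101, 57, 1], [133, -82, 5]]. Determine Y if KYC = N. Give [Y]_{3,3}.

-1

Y = K⁻¹NC⁻¹ (apply K⁻¹ on the left and C⁻¹ on the right).
det K = 3; the adjugate gives K⁻¹ = [[-4, 7, 4], [3, -5, -3], [-4/3, 2, 1]].
det C = -3, so C⁻¹ = [[-8/3, 4/3, 1/3], [-13/3, 8/3, 2/3], [-7/3, 5/3, 2/3]].
K⁻¹N = [[-19, 23, -21], [-11, -3, 16], [-17, 16, -9]].
Y = (K⁻¹N)C⁻¹ = [[0, 1, -5], [5, 4, 5], [-3, 5, -1]].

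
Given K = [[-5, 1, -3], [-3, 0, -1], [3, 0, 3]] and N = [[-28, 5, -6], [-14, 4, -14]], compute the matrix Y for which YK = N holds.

Right-multiplying both sides by K⁻¹ gives Y = NK⁻¹.
det K = 6; the adjugate gives K⁻¹ = [[0, -1/2, -1/6], [1, -1, 2/3], [0, 1/2, 1/2]].
Y = NK⁻¹ = [[-28, 5, -6], [-14, 4, -14]] · [[0, -1/2, -1/6], [1, -1, 2/3], [0, 1/2, 1/2]] = [[5, 6, 5], [4, -4, -2]].

Y = [[5, 6, 5], [4, -4, -2]]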